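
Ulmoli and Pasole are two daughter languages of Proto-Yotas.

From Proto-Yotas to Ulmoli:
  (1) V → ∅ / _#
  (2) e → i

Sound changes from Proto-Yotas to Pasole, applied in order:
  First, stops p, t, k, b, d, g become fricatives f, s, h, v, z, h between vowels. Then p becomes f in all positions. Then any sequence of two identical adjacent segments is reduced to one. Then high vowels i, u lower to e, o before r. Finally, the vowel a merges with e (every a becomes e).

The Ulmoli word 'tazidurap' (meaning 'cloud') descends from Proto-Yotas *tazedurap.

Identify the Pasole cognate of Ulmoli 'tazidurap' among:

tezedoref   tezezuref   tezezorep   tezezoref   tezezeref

tezezoref

Pasole: *tazedurap
  tazedurap → tazezurap   [intervocalic lenition]
  tazezurap → tazezuraf   [unconditioned shift]
  tazezuraf (rule 3 does not apply)
  tazezuraf → tazezoraf   [pre-rhotic lowering]
  tazezoraf → tezezoref   [vowel merger]
  giving Pasole tezezoref.
Among the options, 'tezezoref' alone shows every Pasole change applied in order.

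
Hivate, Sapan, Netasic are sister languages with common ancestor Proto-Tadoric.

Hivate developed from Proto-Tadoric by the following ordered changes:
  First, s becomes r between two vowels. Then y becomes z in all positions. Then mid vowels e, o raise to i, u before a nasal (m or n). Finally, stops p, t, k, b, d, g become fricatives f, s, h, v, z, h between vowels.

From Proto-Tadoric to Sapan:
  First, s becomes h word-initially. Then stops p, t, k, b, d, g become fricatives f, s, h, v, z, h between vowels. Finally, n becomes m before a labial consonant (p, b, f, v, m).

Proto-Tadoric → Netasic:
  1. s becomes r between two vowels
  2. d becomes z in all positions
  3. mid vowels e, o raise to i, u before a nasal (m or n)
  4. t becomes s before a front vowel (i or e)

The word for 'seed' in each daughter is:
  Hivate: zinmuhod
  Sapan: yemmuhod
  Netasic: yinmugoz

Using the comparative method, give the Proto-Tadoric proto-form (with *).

Position 6: Hivate has h, Sapan has h, Netasic has g. Netasic preserves g here (none of its changes turn any other segment into g), so the proto-segment is *g.
Position 1: Hivate has z, Sapan has y, Netasic has y. Sapan preserves y here (none of its changes turn any other segment into y), so the proto-segment is *y.
Verify the candidate proto-form against each daughter:
Hivate: start from *yenmugod.
  rule 1: no change — yenmugod
  rule 2 (unconditioned shift): yenmugod → zenmugod
  rule 3 (pre-nasal raising): zenmugod → zinmugod
  rule 4 (intervocalic lenition): zinmugod → zinmuhod
  ⇒ Hivate zinmuhod
Sapan: *yenmugod
  yenmugod (rule 1 does not apply)
  yenmugod → yenmuhod   [intervocalic lenition]
  yenmuhod → yemmuhod   [nasal place assimilation]
  giving Sapan yemmuhod.
Netasic: *yenmugod
  yenmugod (rule 1 does not apply)
  yenmugod → yenmugoz   [unconditioned shift]
  yenmugoz → yinmugoz   [pre-nasal raising]
  yinmugoz (rule 4 does not apply)
  giving Netasic yinmugoz.
*yenmugod is the unique common source.

*yenmugod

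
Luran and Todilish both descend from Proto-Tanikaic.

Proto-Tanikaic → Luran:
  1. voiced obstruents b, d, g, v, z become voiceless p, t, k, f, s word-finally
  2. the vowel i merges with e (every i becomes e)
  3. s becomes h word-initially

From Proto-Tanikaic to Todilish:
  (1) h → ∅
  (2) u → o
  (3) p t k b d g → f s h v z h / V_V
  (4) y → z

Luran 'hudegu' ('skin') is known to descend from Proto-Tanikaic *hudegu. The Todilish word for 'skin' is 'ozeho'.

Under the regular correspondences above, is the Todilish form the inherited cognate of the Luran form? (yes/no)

Derive the expected Todilish reflex of *hudegu:
Todilish: *hudegu
  hudegu → udegu   [h-loss]
  udegu → odego   [vowel merger]
  odego → ozeho   [intervocalic lenition]
  ozeho (rule 4 does not apply)
  giving Todilish ozeho.
Todilish 'ozeho' matches the regular reflex exactly, so the pair is cognate.

yes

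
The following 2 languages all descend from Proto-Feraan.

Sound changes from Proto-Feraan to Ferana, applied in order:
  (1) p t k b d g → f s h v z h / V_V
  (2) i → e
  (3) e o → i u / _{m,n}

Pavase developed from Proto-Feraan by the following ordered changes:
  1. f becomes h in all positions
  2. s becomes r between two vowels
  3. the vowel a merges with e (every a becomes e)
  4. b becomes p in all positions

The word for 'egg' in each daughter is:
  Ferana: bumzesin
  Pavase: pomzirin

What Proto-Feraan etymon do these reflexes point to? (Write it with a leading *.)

Position 6: Ferana has s, Pavase has r. Taking the neighbouring segments as reconstructed: Ferana s could go back to *t or *s; Pavase r could go back to *s or *r — the one source consistent with every daughter is *s.
Position 2: Ferana has u, Pavase has o. Pavase preserves o here (none of its changes turn any other segment into o), so the proto-segment is *o.
Verify the candidate proto-form against each daughter:
Ferana: *bomzisin
  bomzisin (rule 1 does not apply)
  bomzisin → bomzesen   [vowel merger]
  bomzesen → bumzesin   [pre-nasal raising]
  giving Ferana bumzesin.
Pavase: *bomzisin
  bomzisin (rule 1 does not apply)
  bomzisin → bomzirin   [rhotacism]
  bomzirin (rule 3 does not apply)
  bomzirin → pomzirin   [unconditioned shift]
  giving Pavase pomzirin.
Only *bomzisin yields all of Ferana bumzesin, Pavase pomzirin.

*bomzisin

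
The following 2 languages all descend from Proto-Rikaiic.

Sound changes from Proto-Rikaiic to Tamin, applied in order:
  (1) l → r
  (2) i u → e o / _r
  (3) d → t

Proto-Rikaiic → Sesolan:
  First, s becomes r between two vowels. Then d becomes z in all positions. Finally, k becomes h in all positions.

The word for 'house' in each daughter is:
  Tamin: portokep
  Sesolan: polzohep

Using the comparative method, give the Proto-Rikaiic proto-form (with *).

*poldokep

Position 6: Tamin has k, Sesolan has h. Tamin preserves k here (none of its changes turn any other segment into k), so the proto-segment is *k.
Position 4: Tamin has t, Sesolan has z. Taking the neighbouring segments as reconstructed: Tamin t could go back to *t or *d; Sesolan z could go back to *d or *z — the one source consistent with every daughter is *d.
Continuing position by position gives *poldokep; check it forward:
Tamin: *poldokep
  poldokep → pordokep   [unconditioned shift]
  pordokep (rule 2 does not apply)
  pordokep → portokep   [unconditioned shift]
  giving Tamin portokep.
Sesolan: *poldokep
  poldokep (rule 1 does not apply)
  poldokep → polzokep   [unconditioned shift]
  polzokep → polzohep   [unconditioned shift]
  giving Sesolan polzohep.
No other proto-form is consistent with every reflex, so the reconstruction is *poldokep.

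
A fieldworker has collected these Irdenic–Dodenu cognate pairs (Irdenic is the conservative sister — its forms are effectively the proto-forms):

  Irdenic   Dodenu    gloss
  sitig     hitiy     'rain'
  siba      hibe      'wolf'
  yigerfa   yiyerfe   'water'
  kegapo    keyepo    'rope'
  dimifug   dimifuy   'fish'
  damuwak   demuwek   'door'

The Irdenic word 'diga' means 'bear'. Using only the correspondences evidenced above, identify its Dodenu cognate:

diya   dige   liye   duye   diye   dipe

kegapo ~ keyepo — Irdenic g corresponds to Dodenu y between vowels (before a back vowel).
siba ~ hibe, yigerfa ~ yiyerfe — Irdenic a corresponds to Dodenu e word-finally.
Applying these to Irdenic 'diga':
  diga → diya   (g→y between vowels (before a back vowel))
  diya → diye   (a→e word-finally)
So the Dodenu cognate is 'diye'.

diye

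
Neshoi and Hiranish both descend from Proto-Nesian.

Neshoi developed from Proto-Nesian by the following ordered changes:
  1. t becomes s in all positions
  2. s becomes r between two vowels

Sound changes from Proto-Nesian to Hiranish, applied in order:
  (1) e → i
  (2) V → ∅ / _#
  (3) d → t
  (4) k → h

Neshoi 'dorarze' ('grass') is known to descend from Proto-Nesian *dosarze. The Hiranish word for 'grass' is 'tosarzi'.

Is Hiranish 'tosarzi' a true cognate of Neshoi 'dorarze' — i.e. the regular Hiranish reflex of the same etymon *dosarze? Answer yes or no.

Derive the expected Hiranish reflex of *dosarze:
Hiranish: start from *dosarze.
  rule 1 (vowel merger): dosarze → dosarzi
  rule 2 (apocope): dosarzi → dosarz
  rule 3 (unconditioned shift): dosarz → tosarz
  rule 4: no change — tosarz
  ⇒ Hiranish tosarz
The regular Hiranish reflex would be 'tosarz', but the attested form is 'tosarzi'. The correspondence is irregular, so they are not cognates (the Hiranish form has a different source).

no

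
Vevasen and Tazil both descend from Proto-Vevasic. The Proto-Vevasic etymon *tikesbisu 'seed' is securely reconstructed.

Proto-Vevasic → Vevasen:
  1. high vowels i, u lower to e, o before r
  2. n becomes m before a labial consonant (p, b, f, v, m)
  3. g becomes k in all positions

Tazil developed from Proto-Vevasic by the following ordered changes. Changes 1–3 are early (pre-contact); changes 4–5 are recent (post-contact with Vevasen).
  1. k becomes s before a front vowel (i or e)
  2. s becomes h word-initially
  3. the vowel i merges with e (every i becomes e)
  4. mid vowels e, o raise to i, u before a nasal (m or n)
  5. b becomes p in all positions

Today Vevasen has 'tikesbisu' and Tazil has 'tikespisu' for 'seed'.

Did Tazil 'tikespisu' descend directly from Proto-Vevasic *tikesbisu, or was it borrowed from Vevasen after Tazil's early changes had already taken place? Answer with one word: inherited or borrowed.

borrowed

If inherited, *tikesbisu would pass through all of Tazil's changes:
Tazil: *tikesbisu
  tikesbisu → tisesbisu   [palatalisation]
  tisesbisu (rule 2 does not apply)
  tisesbisu → tesesbesu   [vowel merger]
  tesesbesu (rule 4 does not apply)
  tesesbesu → tesespesu   [unconditioned shift]
  giving Tazil tesespesu.
If borrowed from Vevasen 'tikesbisu' after the early changes, it would undergo only the recent ones:
  rule 4 (pre-nasal raising): no change (tikesbisu)
  rule 5 (unconditioned shift): tikesbisu → tikespisu
  ⇒ as a loan: tikespisu
Tazil 'tikespisu' matches the loan outcome 'tikespisu', not the inherited 'tesespesu' — it skipped the early Tazil changes, so it was borrowed from Vevasen.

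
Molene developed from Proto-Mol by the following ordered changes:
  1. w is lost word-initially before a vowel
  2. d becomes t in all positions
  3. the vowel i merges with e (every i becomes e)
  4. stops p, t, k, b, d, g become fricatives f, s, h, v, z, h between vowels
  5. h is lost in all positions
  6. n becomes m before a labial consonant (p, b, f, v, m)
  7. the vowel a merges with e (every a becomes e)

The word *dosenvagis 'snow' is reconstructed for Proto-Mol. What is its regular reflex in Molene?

Molene: *dosenvagis
  dosenvagis (rule 1 does not apply)
  dosenvagis → tosenvagis   [unconditioned shift]
  tosenvagis → tosenvages   [vowel merger]
  tosenvages → tosenvahes   [intervocalic lenition]
  tosenvahes → tosenvaes   [h-loss]
  tosenvaes → tosemvaes   [nasal place assimilation]
  tosemvaes → tosemvees   [vowel merger]
  giving Molene tosemvees.

tosemvees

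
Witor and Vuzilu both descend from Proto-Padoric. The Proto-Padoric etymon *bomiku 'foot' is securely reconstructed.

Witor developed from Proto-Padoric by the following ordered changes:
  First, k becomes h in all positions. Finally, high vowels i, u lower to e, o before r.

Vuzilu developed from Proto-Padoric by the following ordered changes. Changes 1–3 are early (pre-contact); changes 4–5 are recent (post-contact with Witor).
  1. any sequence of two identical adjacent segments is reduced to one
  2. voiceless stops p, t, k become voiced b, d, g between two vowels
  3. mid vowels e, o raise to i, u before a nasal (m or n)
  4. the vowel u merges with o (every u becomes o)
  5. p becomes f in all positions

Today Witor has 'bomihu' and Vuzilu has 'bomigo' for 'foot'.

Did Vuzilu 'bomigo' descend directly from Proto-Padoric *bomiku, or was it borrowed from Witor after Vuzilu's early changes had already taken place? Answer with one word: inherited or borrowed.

inherited

If inherited, *bomiku would pass through all of Vuzilu's changes:
Vuzilu: start from *bomiku.
  rule 1: no change — bomiku
  rule 2 (intervocalic voicing): bomiku → bomigu
  rule 3 (pre-nasal raising): bomigu → bumigu
  rule 4 (vowel merger): bumigu → bomigo
  rule 5: no change — bomigo
  ⇒ Vuzilu bomigo
If borrowed from Witor 'bomihu' after the early changes, it would undergo only the recent ones:
  rule 4 (vowel merger): bomihu → bomiho
  rule 5 (unconditioned shift): no change (bomiho)
  ⇒ as a loan: bomiho
Vuzilu 'bomigo' matches the inherited outcome exactly, so it is an inherited cognate, not a loan.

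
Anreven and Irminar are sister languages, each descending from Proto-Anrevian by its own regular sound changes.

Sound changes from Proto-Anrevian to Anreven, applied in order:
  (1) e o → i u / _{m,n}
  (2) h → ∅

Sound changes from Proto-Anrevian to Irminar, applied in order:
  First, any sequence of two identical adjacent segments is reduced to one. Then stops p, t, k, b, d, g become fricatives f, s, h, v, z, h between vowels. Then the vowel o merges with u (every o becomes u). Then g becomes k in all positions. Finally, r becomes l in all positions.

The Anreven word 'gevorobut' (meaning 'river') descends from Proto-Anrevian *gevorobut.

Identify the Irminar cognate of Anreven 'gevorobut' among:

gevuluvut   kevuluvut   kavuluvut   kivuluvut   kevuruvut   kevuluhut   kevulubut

kevuluvut

Irminar: *gevorobut > gevorovut > gevuruvut > kevuruvut > kevuluvut  (by intervocalic lenition, vowel merger, unconditioned shift, unconditioned shift)
Among the options, 'kevuluvut' alone shows every Irminar change applied in order.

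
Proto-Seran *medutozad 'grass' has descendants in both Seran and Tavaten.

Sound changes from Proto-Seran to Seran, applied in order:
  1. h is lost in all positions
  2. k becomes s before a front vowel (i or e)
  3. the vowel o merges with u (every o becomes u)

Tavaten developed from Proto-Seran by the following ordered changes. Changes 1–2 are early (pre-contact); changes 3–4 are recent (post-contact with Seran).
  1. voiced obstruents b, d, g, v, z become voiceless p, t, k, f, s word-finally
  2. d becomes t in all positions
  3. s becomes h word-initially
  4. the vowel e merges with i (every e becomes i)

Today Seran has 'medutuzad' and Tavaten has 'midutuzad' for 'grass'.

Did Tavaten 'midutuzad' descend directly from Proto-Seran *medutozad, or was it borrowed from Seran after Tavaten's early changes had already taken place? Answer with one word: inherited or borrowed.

If inherited, *medutozad would pass through all of Tavaten's changes:
Tavaten: *medutozad
  medutozad → medutozat   [final devoicing]
  medutozat → metutozat   [unconditioned shift]
  metutozat (rule 3 does not apply)
  metutozat → mitutozat   [vowel merger]
  giving Tavaten mitutozat.
If borrowed from Seran 'medutuzad' after the early changes, it would undergo only the recent ones:
  rule 3 (debuccalisation): no change (medutuzad)
  rule 4 (vowel merger): medutuzad → midutuzad
  ⇒ as a loan: midutuzad
Tavaten 'midutuzad' matches the loan outcome 'midutuzad', not the inherited 'mitutozat' — it skipped the early Tavaten changes, so it was borrowed from Seran.

borrowed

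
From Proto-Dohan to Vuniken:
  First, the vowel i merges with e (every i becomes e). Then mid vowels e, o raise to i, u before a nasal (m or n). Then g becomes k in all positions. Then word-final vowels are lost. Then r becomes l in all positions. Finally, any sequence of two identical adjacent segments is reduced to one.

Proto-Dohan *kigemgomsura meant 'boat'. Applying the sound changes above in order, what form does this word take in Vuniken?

kekimkumsul

Vuniken: *kigemgomsura
  kigemgomsura → kegemgomsura   [vowel merger]
  kegemgomsura → kegimgumsura   [pre-nasal raising]
  kegimgumsura → kekimkumsura   [unconditioned shift]
  kekimkumsura → kekimkumsur   [apocope]
  kekimkumsur → kekimkumsul   [unconditioned shift]
  kekimkumsul (rule 6 does not apply)
  giving Vuniken kekimkumsul.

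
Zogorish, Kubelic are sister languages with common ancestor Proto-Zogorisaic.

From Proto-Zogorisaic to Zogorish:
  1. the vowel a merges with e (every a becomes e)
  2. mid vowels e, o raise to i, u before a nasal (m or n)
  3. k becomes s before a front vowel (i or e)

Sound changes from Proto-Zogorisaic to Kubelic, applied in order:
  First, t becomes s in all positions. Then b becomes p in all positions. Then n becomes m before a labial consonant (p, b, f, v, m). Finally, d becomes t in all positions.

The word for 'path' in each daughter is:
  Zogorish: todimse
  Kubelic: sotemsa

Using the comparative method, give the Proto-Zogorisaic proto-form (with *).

Position 3: Zogorish has d, Kubelic has t. Zogorish preserves d here (none of its changes turn any other segment into d), so the proto-segment is *d.
Position 7: Zogorish has e, Kubelic has a. Kubelic preserves a here (none of its changes turn any other segment into a), so the proto-segment is *a.
Position 1: Zogorish has t, Kubelic has s. Zogorish preserves t here (none of its changes turn any other segment into t), so the proto-segment is *t.
This points to *todemsa. Verify forward in each daughter:
Zogorish: start from *todemsa.
  rule 1 (vowel merger): todemsa → todemse
  rule 2 (pre-nasal raising): todemse → todimse
  rule 3: no change — todimse
  ⇒ Zogorish todimse
Kubelic: start from *todemsa.
  rule 1 (unconditioned shift): todemsa → sodemsa
  rule 2: no change — sodemsa
  rule 3: no change — sodemsa
  rule 4 (unconditioned shift): sodemsa → sotemsa
  ⇒ Kubelic sotemsa
*todemsa is the unique common source.

*todemsa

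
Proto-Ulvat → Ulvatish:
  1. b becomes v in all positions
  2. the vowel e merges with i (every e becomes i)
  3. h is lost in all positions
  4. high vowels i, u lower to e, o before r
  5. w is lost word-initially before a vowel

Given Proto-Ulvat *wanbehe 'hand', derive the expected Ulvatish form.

anvii

Ulvatish: start from *wanbehe.
  rule 1 (unconditioned shift): wanbehe → wanvehe
  rule 2 (vowel merger): wanvehe → wanvihi
  rule 3 (h-loss): wanvihi → wanvii
  rule 4: no change — wanvii
  rule 5 (glide loss): wanvii → anvii
  ⇒ Ulvatish anvii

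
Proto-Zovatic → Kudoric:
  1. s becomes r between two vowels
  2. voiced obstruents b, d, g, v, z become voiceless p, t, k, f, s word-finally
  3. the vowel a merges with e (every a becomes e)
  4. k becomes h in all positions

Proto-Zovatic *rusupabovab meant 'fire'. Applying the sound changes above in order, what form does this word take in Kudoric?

rurupebovep

Kudoric: *rusupabovab
  rusupabovab → rurupabovab   [rhotacism]
  rurupabovab → rurupabovap   [final devoicing]
  rurupabovap → rurupebovep   [vowel merger]
  rurupebovep (rule 4 does not apply)
  giving Kudoric rurupebovep.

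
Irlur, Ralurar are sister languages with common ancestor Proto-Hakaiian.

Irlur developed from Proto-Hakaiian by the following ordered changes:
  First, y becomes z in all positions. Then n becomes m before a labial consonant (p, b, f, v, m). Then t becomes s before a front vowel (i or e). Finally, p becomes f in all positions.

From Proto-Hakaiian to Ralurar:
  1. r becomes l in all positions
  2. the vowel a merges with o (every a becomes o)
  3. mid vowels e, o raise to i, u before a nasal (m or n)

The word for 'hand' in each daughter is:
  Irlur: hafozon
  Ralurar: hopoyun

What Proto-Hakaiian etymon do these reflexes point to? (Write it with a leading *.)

*hapoyon

Position 6: Irlur has o, Ralurar has u. Irlur preserves o here (none of its changes turn any other segment into o), so the proto-segment is *o.
Position 2: Irlur has a, Ralurar has o. Irlur preserves a here (none of its changes turn any other segment into a), so the proto-segment is *a.
Continuing position by position gives *hapoyon; check it forward:
Irlur: *hapoyon > hapozon > hafozon  (by unconditioned shift, unconditioned shift)
Ralurar: *hapoyon > hopoyon > hopoyun  (by vowel merger, pre-nasal raising)
No other proto-form is consistent with every reflex, so the reconstruction is *hapoyon.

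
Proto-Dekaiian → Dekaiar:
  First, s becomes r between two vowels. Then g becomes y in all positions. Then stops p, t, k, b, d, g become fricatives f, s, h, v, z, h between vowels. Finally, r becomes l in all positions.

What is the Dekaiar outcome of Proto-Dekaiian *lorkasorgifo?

lolkalolyifo

Dekaiar: *lorkasorgifo
  lorkasorgifo → lorkarorgifo   [rhotacism]
  lorkarorgifo → lorkaroryifo   [unconditioned shift]
  lorkaroryifo (rule 3 does not apply)
  lorkaroryifo → lolkalolyifo   [unconditioned shift]
  giving Dekaiar lolkalolyifo.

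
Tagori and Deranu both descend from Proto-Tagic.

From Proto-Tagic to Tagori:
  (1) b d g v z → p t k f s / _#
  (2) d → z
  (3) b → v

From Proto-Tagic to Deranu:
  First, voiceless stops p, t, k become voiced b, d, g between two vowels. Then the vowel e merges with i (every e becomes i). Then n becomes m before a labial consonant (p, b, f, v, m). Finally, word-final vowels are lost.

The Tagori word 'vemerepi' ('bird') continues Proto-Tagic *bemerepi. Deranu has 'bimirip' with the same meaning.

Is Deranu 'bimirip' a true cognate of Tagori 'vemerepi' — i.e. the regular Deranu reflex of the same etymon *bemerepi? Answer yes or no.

no

Derive the expected Deranu reflex of *bemerepi:
Deranu: *bemerepi > bemerebi > bimiribi > bimirib  (by intervocalic voicing, vowel merger, apocope)
The regular Deranu reflex would be 'bimirib', but the attested form is 'bimirip'. The correspondence is irregular, so they are not cognates (the Deranu form has a different source).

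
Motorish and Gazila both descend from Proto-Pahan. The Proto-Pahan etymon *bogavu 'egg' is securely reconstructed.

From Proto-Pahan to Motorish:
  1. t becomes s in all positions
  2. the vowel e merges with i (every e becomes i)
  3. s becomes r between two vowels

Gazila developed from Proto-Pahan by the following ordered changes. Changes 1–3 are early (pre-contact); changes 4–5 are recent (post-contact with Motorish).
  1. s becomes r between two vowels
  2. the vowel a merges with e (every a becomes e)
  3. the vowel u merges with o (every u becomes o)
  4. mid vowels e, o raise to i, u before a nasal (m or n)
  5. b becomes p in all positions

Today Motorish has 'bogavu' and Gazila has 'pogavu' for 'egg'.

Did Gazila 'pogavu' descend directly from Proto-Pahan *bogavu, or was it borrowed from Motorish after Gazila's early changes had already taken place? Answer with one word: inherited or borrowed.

If inherited, *bogavu would pass through all of Gazila's changes:
Gazila: start from *bogavu.
  rule 1: no change — bogavu
  rule 2 (vowel merger): bogavu → bogevu
  rule 3 (vowel merger): bogevu → bogevo
  rule 4: no change — bogevo
  rule 5 (unconditioned shift): bogevo → pogevo
  ⇒ Gazila pogevo
If borrowed from Motorish 'bogavu' after the early changes, it would undergo only the recent ones:
  rule 4 (pre-nasal raising): no change (bogavu)
  rule 5 (unconditioned shift): bogavu → pogavu
  ⇒ as a loan: pogavu
Gazila 'pogavu' matches the loan outcome 'pogavu', not the inherited 'pogevo' — it skipped the early Gazila changes, so it was borrowed from Motorish.

borrowed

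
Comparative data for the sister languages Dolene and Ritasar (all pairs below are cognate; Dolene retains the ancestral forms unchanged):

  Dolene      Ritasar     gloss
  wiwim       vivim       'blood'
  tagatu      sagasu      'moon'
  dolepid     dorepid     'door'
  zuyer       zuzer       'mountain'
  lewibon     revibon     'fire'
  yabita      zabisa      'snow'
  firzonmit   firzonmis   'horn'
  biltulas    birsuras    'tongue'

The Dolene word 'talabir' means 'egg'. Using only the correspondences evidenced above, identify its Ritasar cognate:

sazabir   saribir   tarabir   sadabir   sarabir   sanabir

sarabir

tagatu ~ sagasu — Dolene t corresponds to Ritasar s word-initially before a back vowel.
biltulas ~ birsuras — Dolene l corresponds to Ritasar r between vowels (before a back vowel).
Applying these to Dolene 'talabir':
  talabir → salabir   (t→s word-initially before a back vowel)
  salabir → sarabir   (l→r between vowels (before a back vowel))
So the Ritasar cognate is 'sarabir'.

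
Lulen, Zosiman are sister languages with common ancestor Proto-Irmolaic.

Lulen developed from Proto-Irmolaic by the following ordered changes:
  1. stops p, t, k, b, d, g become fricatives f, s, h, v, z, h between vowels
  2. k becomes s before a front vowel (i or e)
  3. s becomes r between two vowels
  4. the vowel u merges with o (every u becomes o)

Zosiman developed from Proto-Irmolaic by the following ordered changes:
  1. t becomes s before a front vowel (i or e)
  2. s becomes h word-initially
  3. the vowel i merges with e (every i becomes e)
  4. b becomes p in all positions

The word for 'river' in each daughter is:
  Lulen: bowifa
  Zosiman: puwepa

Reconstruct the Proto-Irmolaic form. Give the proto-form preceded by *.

Position 4: Lulen has i, Zosiman has e. Lulen preserves i here (none of its changes turn any other segment into i), so the proto-segment is *i.
Position 5: Lulen has f, Zosiman has p. Taking the neighbouring segments as reconstructed: Lulen f could go back to *p or *f; Zosiman p could go back to *p or *b — the one source consistent with every daughter is *p.
Continuing position by position gives *buwipa; check it forward:
Lulen: start from *buwipa.
  rule 1 (intervocalic lenition): buwipa → buwifa
  rule 2: no change — buwifa
  rule 3: no change — buwifa
  rule 4 (vowel merger): buwifa → bowifa
  ⇒ Lulen bowifa
Zosiman: *buwipa > buwepa > puwepa  (by vowel merger, unconditioned shift)
No other proto-form is consistent with every reflex, so the reconstruction is *buwipa.

*buwipa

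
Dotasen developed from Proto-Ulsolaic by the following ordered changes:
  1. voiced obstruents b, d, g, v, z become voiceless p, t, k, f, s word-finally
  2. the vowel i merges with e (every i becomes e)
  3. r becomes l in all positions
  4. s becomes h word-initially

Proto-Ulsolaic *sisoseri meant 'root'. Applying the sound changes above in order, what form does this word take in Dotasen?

Dotasen: *sisoseri
  sisoseri (rule 1 does not apply)
  sisoseri → sesosere   [vowel merger]
  sesosere → sesosele   [unconditioned shift]
  sesosele → hesosele   [debuccalisation]
  giving Dotasen hesosele.

hesosele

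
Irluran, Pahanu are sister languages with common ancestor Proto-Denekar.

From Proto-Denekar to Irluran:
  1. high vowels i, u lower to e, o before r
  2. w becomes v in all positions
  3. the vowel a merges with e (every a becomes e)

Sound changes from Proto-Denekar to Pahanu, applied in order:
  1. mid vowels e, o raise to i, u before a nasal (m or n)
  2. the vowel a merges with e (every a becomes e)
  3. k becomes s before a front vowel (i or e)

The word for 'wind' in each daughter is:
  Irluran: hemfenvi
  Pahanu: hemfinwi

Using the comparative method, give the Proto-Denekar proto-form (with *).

Position 7: Irluran has v, Pahanu has w. Pahanu preserves w here (none of its changes turn any other segment into w), so the proto-segment is *w.
Position 2: Irluran has e, Pahanu has e. Taking the neighbouring segments as reconstructed: Irluran e could go back to *a or *e; Pahanu e can only go back to *a — the one source consistent with every daughter is *a.
Continuing position by position gives *hamfenwi; check it forward:
Irluran: *hamfenwi
  hamfenwi (rule 1 does not apply)
  hamfenwi → hamfenvi   [unconditioned shift]
  hamfenvi → hemfenvi   [vowel merger]
  giving Irluran hemfenvi.
Pahanu: start from *hamfenwi.
  rule 1 (pre-nasal raising): hamfenwi → hamfinwi
  rule 2 (vowel merger): hamfinwi → hemfinwi
  rule 3: no change — hemfinwi
  ⇒ Pahanu hemfinwi
*hamfenwi is the unique common source.

*hamfenwi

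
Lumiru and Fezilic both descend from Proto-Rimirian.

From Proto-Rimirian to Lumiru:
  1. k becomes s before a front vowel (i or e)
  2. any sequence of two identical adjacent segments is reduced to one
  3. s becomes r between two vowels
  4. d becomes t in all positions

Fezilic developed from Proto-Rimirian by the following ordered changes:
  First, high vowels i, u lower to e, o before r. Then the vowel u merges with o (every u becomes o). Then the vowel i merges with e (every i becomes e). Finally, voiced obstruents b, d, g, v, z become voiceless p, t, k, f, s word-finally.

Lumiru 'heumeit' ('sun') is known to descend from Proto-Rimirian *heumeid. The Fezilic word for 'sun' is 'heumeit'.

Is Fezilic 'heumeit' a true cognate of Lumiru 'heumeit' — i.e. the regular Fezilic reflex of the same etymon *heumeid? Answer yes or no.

no

Derive the expected Fezilic reflex of *heumeid:
Fezilic: start from *heumeid.
  rule 1: no change — heumeid
  rule 2 (vowel merger): heumeid → heomeid
  rule 3 (vowel merger): heomeid → heomeed
  rule 4 (final devoicing): heomeed → heomeet
  ⇒ Fezilic heomeet
The regular Fezilic reflex would be 'heomeet', but the attested form is 'heumeit'. The correspondence is irregular, so they are not cognates (the Fezilic form has a different source).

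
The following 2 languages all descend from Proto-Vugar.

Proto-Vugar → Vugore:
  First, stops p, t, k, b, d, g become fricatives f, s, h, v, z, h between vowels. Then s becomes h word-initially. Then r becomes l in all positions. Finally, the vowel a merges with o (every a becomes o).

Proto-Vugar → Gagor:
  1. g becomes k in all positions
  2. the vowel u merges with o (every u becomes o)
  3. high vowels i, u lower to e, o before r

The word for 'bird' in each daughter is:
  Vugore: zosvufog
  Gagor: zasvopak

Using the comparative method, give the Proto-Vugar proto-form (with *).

Position 8: Vugore has g, Gagor has k. Vugore preserves g here (none of its changes turn any other segment into g), so the proto-segment is *g.
Position 6: Vugore has f, Gagor has p. Gagor preserves p here (none of its changes turn any other segment into p), so the proto-segment is *p.
Position 2: Vugore has o, Gagor has a. Gagor preserves a here (none of its changes turn any other segment into a), so the proto-segment is *a.
Verify the candidate proto-form against each daughter:
Vugore: *zasvupag > zasvufag > zosvufog  (by intervocalic lenition, vowel merger)
Gagor: *zasvupag > zasvupak > zasvopak  (by unconditioned shift, vowel merger)
*zasvupag is the unique common source.

*zasvupag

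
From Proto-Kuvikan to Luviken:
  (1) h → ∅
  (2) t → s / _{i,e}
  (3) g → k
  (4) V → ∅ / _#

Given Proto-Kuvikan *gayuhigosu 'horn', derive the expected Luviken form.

Luviken: *gayuhigosu > gayuigosu > kayuikosu > kayuikos  (by h-loss, unconditioned shift, apocope)

kayuikos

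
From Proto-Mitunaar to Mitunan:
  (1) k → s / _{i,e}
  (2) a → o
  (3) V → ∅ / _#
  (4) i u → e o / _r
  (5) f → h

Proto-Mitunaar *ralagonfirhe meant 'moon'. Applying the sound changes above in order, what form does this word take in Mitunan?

Mitunan: start from *ralagonfirhe.
  rule 1: no change — ralagonfirhe
  rule 2 (vowel merger): ralagonfirhe → rologonfirhe
  rule 3 (apocope): rologonfirhe → rologonfirh
  rule 4 (pre-rhotic lowering): rologonfirh → rologonferh
  rule 5 (unconditioned shift): rologonferh → rologonherh
  ⇒ Mitunan rologonherh

rologonherh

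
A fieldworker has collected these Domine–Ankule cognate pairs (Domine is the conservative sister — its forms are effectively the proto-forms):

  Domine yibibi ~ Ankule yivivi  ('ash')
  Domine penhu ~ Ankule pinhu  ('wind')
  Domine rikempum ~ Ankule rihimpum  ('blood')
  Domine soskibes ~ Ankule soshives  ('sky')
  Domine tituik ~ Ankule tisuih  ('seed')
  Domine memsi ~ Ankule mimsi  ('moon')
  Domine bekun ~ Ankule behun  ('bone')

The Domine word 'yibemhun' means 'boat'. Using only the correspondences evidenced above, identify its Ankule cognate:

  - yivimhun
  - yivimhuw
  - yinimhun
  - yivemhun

soskibes ~ soshives — Domine b corresponds to Ankule v between vowels (before a front vowel).
rikempum ~ rihimpum, memsi ~ mimsi — Domine e corresponds to Ankule i after a consonant, before a nasal.
Applying these to Domine 'yibemhun':
  yibemhun → yivemhun   (b→v between vowels (before a front vowel))
  yivemhun → yivimhun   (e→i after a consonant, before a nasal)
So the Ankule cognate is 'yivimhun'.

yivimhun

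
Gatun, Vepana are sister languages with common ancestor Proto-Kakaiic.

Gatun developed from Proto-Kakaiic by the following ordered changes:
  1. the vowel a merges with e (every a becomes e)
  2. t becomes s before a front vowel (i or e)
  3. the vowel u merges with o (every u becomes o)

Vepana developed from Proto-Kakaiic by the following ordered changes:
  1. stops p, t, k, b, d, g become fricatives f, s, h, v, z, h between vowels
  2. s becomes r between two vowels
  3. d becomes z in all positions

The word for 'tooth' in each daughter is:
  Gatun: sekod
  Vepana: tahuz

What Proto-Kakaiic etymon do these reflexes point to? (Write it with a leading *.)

Position 1: Gatun has s, Vepana has t. Vepana preserves t here (none of its changes turn any other segment into t), so the proto-segment is *t.
Position 2: Gatun has e, Vepana has a. Vepana preserves a here (none of its changes turn any other segment into a), so the proto-segment is *a.
Position 5: Gatun has d, Vepana has z. Gatun preserves d here (none of its changes turn any other segment into d), so the proto-segment is *d.
Continuing position by position gives *takud; check it forward:
Gatun: *takud
  takud → tekud   [vowel merger]
  tekud → sekud   [palatalisation]
  sekud → sekod   [vowel merger]
  giving Gatun sekod.
Vepana: *takud
  takud → tahud   [intervocalic lenition]
  tahud (rule 2 does not apply)
  tahud → tahuz   [unconditioned shift]
  giving Vepana tahuz.
Only *takud yields all of Gatun sekod, Vepana tahuz.

*takud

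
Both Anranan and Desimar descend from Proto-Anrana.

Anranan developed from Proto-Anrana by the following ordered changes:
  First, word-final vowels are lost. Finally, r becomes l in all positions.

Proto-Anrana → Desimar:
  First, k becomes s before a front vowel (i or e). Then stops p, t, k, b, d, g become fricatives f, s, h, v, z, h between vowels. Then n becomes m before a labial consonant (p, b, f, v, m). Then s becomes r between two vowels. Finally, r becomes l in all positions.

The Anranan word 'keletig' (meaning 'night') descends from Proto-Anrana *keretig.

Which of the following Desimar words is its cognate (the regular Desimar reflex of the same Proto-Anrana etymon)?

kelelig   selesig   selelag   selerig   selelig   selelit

Desimar: *keretig > seretig > seresig > sererig > selelig  (by palatalisation, intervocalic lenition, rhotacism, unconditioned shift)

selelig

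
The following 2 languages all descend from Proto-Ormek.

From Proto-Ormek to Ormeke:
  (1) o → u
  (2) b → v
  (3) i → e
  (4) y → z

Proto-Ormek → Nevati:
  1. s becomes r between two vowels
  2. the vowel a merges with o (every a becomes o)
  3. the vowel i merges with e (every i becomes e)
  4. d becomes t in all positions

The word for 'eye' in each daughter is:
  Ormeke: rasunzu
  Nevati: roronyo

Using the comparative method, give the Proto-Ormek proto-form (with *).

Position 2: Ormeke has a, Nevati has o. Ormeke preserves a here (none of its changes turn any other segment into a), so the proto-segment is *a.
Position 6: Ormeke has z, Nevati has y. Nevati preserves y here (none of its changes turn any other segment into y), so the proto-segment is *y.
Verify the candidate proto-form against each daughter:
Ormeke: start from *rasonyo.
  rule 1 (vowel merger): rasonyo → rasunyu
  rule 2: no change — rasunyu
  rule 3: no change — rasunyu
  rule 4 (unconditioned shift): rasunyu → rasunzu
  ⇒ Ormeke rasunzu
Nevati: *rasonyo
  rasonyo → raronyo   [rhotacism]
  raronyo → roronyo   [vowel merger]
  roronyo (rule 3 does not apply)
  roronyo (rule 4 does not apply)
  giving Nevati roronyo.
Only *rasonyo yields all of Ormeke rasunzu, Nevati roronyo.

*rasonyo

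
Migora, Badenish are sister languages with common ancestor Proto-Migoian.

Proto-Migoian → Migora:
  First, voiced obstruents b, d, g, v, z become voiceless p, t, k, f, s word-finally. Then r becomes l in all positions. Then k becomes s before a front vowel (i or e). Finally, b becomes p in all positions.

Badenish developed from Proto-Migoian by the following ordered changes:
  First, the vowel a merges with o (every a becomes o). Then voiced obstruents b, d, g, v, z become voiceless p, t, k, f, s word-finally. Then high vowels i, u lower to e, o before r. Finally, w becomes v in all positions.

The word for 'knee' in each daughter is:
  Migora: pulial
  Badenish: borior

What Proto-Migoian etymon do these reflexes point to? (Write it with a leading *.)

*buriar

Position 1: Migora has p, Badenish has b. Badenish preserves b here (none of its changes turn any other segment into b), so the proto-segment is *b.
Position 3: Migora has l, Badenish has r. Badenish preserves r here (none of its changes turn any other segment into r), so the proto-segment is *r.
Verify the candidate proto-form against each daughter:
Migora: *buriar
  buriar (rule 1 does not apply)
  buriar → bulial   [unconditioned shift]
  bulial (rule 3 does not apply)
  bulial → pulial   [unconditioned shift]
  giving Migora pulial.
Badenish: *buriar > burior > borior  (by vowel merger, pre-rhotic lowering)
No other proto-form is consistent with every reflex, so the reconstruction is *buriar.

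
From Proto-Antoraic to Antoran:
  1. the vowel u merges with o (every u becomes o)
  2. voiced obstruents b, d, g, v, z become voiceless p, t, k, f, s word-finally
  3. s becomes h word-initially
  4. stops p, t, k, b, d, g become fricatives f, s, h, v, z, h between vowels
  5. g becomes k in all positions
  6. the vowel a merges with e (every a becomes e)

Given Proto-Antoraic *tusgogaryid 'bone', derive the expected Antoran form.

toskoheryit

Antoran: start from *tusgogaryid.
  rule 1 (vowel merger): tusgogaryid → tosgogaryid
  rule 2 (final devoicing): tosgogaryid → tosgogaryit
  rule 3: no change — tosgogaryit
  rule 4 (intervocalic lenition): tosgogaryit → tosgoharyit
  rule 5 (unconditioned shift): tosgoharyit → toskoharyit
  rule 6 (vowel merger): toskoharyit → toskoheryit
  ⇒ Antoran toskoheryit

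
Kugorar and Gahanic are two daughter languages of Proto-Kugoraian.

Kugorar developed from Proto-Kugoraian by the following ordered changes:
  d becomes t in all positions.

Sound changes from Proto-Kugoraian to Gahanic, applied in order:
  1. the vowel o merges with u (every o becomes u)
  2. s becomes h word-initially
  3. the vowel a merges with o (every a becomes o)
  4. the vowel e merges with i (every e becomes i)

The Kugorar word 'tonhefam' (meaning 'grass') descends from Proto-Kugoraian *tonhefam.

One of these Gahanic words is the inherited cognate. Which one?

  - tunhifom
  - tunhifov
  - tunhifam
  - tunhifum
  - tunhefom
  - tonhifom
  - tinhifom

tunhifom

Gahanic: *tonhefam > tunhefam > tunhefom > tunhifom  (by vowel merger, vowel merger, vowel merger)
Only 'tunhifom' matches the regular Gahanic development of *tonhefam.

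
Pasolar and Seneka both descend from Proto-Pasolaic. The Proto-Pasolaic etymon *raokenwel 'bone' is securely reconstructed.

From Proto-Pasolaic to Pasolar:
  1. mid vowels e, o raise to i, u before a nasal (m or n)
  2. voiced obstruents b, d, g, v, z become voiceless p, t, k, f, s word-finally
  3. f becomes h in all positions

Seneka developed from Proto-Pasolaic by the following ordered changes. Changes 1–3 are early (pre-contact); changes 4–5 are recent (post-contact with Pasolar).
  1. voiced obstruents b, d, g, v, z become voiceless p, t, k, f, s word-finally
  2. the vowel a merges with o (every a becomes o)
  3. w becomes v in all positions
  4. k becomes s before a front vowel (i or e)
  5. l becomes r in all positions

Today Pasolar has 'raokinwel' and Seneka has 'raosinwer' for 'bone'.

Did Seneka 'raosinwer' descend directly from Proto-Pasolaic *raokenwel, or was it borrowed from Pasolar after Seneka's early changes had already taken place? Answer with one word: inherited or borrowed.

borrowed

If inherited, *raokenwel would pass through all of Seneka's changes:
Seneka: start from *raokenwel.
  rule 1: no change — raokenwel
  rule 2 (vowel merger): raokenwel → rookenwel
  rule 3 (unconditioned shift): rookenwel → rookenvel
  rule 4 (palatalisation): rookenvel → roosenvel
  rule 5 (unconditioned shift): roosenvel → roosenver
  ⇒ Seneka roosenver
If borrowed from Pasolar 'raokinwel' after the early changes, it would undergo only the recent ones:
  rule 4 (palatalisation): raokinwel → raosinwel
  rule 5 (unconditioned shift): raosinwel → raosinwer
  ⇒ as a loan: raosinwer
Seneka 'raosinwer' matches the loan outcome 'raosinwer', not the inherited 'roosenver' — it skipped the early Seneka changes, so it was borrowed from Pasolar.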